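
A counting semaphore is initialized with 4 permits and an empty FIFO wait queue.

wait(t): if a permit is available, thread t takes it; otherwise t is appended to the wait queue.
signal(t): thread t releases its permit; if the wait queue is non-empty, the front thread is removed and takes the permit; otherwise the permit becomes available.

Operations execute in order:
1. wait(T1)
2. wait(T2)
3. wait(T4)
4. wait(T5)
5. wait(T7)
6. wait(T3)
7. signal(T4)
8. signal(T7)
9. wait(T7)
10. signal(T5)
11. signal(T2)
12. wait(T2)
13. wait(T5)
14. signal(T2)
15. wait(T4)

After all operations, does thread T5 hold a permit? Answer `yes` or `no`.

Step 1: wait(T1) -> count=3 queue=[] holders={T1}
Step 2: wait(T2) -> count=2 queue=[] holders={T1,T2}
Step 3: wait(T4) -> count=1 queue=[] holders={T1,T2,T4}
Step 4: wait(T5) -> count=0 queue=[] holders={T1,T2,T4,T5}
Step 5: wait(T7) -> count=0 queue=[T7] holders={T1,T2,T4,T5}
Step 6: wait(T3) -> count=0 queue=[T7,T3] holders={T1,T2,T4,T5}
Step 7: signal(T4) -> count=0 queue=[T3] holders={T1,T2,T5,T7}
Step 8: signal(T7) -> count=0 queue=[] holders={T1,T2,T3,T5}
Step 9: wait(T7) -> count=0 queue=[T7] holders={T1,T2,T3,T5}
Step 10: signal(T5) -> count=0 queue=[] holders={T1,T2,T3,T7}
Step 11: signal(T2) -> count=1 queue=[] holders={T1,T3,T7}
Step 12: wait(T2) -> count=0 queue=[] holders={T1,T2,T3,T7}
Step 13: wait(T5) -> count=0 queue=[T5] holders={T1,T2,T3,T7}
Step 14: signal(T2) -> count=0 queue=[] holders={T1,T3,T5,T7}
Step 15: wait(T4) -> count=0 queue=[T4] holders={T1,T3,T5,T7}
Final holders: {T1,T3,T5,T7} -> T5 in holders

Answer: yes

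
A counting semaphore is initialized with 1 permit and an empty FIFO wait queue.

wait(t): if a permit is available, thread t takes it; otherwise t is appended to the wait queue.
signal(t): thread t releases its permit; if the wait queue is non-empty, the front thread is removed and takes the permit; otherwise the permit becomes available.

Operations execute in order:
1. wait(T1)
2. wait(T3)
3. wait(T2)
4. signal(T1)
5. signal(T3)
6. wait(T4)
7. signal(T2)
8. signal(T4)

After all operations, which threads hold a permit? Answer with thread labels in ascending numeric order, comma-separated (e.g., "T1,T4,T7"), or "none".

Answer: none

Derivation:
Step 1: wait(T1) -> count=0 queue=[] holders={T1}
Step 2: wait(T3) -> count=0 queue=[T3] holders={T1}
Step 3: wait(T2) -> count=0 queue=[T3,T2] holders={T1}
Step 4: signal(T1) -> count=0 queue=[T2] holders={T3}
Step 5: signal(T3) -> count=0 queue=[] holders={T2}
Step 6: wait(T4) -> count=0 queue=[T4] holders={T2}
Step 7: signal(T2) -> count=0 queue=[] holders={T4}
Step 8: signal(T4) -> count=1 queue=[] holders={none}
Final holders: none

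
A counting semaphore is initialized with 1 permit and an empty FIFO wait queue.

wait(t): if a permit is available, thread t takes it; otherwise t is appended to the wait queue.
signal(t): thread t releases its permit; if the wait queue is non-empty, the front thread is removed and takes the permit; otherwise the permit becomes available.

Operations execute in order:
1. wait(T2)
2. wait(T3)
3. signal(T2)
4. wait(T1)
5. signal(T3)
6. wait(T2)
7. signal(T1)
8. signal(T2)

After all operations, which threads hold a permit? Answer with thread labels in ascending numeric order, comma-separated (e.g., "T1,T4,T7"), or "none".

Step 1: wait(T2) -> count=0 queue=[] holders={T2}
Step 2: wait(T3) -> count=0 queue=[T3] holders={T2}
Step 3: signal(T2) -> count=0 queue=[] holders={T3}
Step 4: wait(T1) -> count=0 queue=[T1] holders={T3}
Step 5: signal(T3) -> count=0 queue=[] holders={T1}
Step 6: wait(T2) -> count=0 queue=[T2] holders={T1}
Step 7: signal(T1) -> count=0 queue=[] holders={T2}
Step 8: signal(T2) -> count=1 queue=[] holders={none}
Final holders: none

Answer: none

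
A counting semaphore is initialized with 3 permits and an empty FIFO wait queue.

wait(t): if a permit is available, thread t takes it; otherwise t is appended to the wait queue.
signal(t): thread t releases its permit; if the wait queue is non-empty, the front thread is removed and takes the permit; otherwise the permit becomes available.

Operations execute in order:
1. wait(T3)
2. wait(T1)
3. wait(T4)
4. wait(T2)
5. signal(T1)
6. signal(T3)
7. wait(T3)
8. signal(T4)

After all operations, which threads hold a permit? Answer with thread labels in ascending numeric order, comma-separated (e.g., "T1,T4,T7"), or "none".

Step 1: wait(T3) -> count=2 queue=[] holders={T3}
Step 2: wait(T1) -> count=1 queue=[] holders={T1,T3}
Step 3: wait(T4) -> count=0 queue=[] holders={T1,T3,T4}
Step 4: wait(T2) -> count=0 queue=[T2] holders={T1,T3,T4}
Step 5: signal(T1) -> count=0 queue=[] holders={T2,T3,T4}
Step 6: signal(T3) -> count=1 queue=[] holders={T2,T4}
Step 7: wait(T3) -> count=0 queue=[] holders={T2,T3,T4}
Step 8: signal(T4) -> count=1 queue=[] holders={T2,T3}
Final holders: T2,T3

Answer: T2,T3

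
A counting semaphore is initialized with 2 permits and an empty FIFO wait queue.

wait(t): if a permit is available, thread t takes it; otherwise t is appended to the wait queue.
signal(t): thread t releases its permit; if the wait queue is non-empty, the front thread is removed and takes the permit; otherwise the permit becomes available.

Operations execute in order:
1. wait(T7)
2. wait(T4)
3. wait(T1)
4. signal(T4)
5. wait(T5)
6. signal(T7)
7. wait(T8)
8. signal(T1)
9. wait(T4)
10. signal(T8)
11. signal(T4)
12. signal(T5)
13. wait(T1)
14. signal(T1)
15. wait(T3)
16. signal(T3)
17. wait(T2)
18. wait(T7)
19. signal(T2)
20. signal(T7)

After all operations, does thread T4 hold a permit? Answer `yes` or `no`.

Answer: no

Derivation:
Step 1: wait(T7) -> count=1 queue=[] holders={T7}
Step 2: wait(T4) -> count=0 queue=[] holders={T4,T7}
Step 3: wait(T1) -> count=0 queue=[T1] holders={T4,T7}
Step 4: signal(T4) -> count=0 queue=[] holders={T1,T7}
Step 5: wait(T5) -> count=0 queue=[T5] holders={T1,T7}
Step 6: signal(T7) -> count=0 queue=[] holders={T1,T5}
Step 7: wait(T8) -> count=0 queue=[T8] holders={T1,T5}
Step 8: signal(T1) -> count=0 queue=[] holders={T5,T8}
Step 9: wait(T4) -> count=0 queue=[T4] holders={T5,T8}
Step 10: signal(T8) -> count=0 queue=[] holders={T4,T5}
Step 11: signal(T4) -> count=1 queue=[] holders={T5}
Step 12: signal(T5) -> count=2 queue=[] holders={none}
Step 13: wait(T1) -> count=1 queue=[] holders={T1}
Step 14: signal(T1) -> count=2 queue=[] holders={none}
Step 15: wait(T3) -> count=1 queue=[] holders={T3}
Step 16: signal(T3) -> count=2 queue=[] holders={none}
Step 17: wait(T2) -> count=1 queue=[] holders={T2}
Step 18: wait(T7) -> count=0 queue=[] holders={T2,T7}
Step 19: signal(T2) -> count=1 queue=[] holders={T7}
Step 20: signal(T7) -> count=2 queue=[] holders={none}
Final holders: {none} -> T4 not in holders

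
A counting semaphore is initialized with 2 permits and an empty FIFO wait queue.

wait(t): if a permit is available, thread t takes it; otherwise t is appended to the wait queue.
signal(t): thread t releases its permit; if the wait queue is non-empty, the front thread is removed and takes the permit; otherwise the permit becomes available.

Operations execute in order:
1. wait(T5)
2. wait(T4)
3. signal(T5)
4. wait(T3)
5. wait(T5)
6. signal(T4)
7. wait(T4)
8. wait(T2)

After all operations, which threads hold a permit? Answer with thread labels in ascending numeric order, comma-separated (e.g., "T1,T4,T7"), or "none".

Step 1: wait(T5) -> count=1 queue=[] holders={T5}
Step 2: wait(T4) -> count=0 queue=[] holders={T4,T5}
Step 3: signal(T5) -> count=1 queue=[] holders={T4}
Step 4: wait(T3) -> count=0 queue=[] holders={T3,T4}
Step 5: wait(T5) -> count=0 queue=[T5] holders={T3,T4}
Step 6: signal(T4) -> count=0 queue=[] holders={T3,T5}
Step 7: wait(T4) -> count=0 queue=[T4] holders={T3,T5}
Step 8: wait(T2) -> count=0 queue=[T4,T2] holders={T3,T5}
Final holders: T3,T5

Answer: T3,T5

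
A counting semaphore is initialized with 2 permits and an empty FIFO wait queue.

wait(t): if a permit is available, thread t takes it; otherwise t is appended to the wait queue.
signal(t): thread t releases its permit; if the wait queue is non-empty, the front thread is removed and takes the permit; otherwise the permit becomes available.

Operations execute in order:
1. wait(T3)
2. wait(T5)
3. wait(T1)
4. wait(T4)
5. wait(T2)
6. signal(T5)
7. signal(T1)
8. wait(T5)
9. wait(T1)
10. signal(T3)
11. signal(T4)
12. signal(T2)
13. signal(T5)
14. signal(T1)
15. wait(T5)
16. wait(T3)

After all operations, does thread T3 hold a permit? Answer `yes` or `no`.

Step 1: wait(T3) -> count=1 queue=[] holders={T3}
Step 2: wait(T5) -> count=0 queue=[] holders={T3,T5}
Step 3: wait(T1) -> count=0 queue=[T1] holders={T3,T5}
Step 4: wait(T4) -> count=0 queue=[T1,T4] holders={T3,T5}
Step 5: wait(T2) -> count=0 queue=[T1,T4,T2] holders={T3,T5}
Step 6: signal(T5) -> count=0 queue=[T4,T2] holders={T1,T3}
Step 7: signal(T1) -> count=0 queue=[T2] holders={T3,T4}
Step 8: wait(T5) -> count=0 queue=[T2,T5] holders={T3,T4}
Step 9: wait(T1) -> count=0 queue=[T2,T5,T1] holders={T3,T4}
Step 10: signal(T3) -> count=0 queue=[T5,T1] holders={T2,T4}
Step 11: signal(T4) -> count=0 queue=[T1] holders={T2,T5}
Step 12: signal(T2) -> count=0 queue=[] holders={T1,T5}
Step 13: signal(T5) -> count=1 queue=[] holders={T1}
Step 14: signal(T1) -> count=2 queue=[] holders={none}
Step 15: wait(T5) -> count=1 queue=[] holders={T5}
Step 16: wait(T3) -> count=0 queue=[] holders={T3,T5}
Final holders: {T3,T5} -> T3 in holders

Answer: yes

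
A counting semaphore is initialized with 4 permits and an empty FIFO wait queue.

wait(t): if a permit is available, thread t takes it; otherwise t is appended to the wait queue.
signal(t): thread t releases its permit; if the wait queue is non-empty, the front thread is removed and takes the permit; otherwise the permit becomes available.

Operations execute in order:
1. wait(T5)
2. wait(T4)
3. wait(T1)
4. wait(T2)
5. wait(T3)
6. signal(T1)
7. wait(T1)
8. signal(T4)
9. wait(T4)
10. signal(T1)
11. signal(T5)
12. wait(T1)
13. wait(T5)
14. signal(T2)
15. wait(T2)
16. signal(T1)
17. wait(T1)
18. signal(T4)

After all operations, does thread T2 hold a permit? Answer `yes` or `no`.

Step 1: wait(T5) -> count=3 queue=[] holders={T5}
Step 2: wait(T4) -> count=2 queue=[] holders={T4,T5}
Step 3: wait(T1) -> count=1 queue=[] holders={T1,T4,T5}
Step 4: wait(T2) -> count=0 queue=[] holders={T1,T2,T4,T5}
Step 5: wait(T3) -> count=0 queue=[T3] holders={T1,T2,T4,T5}
Step 6: signal(T1) -> count=0 queue=[] holders={T2,T3,T4,T5}
Step 7: wait(T1) -> count=0 queue=[T1] holders={T2,T3,T4,T5}
Step 8: signal(T4) -> count=0 queue=[] holders={T1,T2,T3,T5}
Step 9: wait(T4) -> count=0 queue=[T4] holders={T1,T2,T3,T5}
Step 10: signal(T1) -> count=0 queue=[] holders={T2,T3,T4,T5}
Step 11: signal(T5) -> count=1 queue=[] holders={T2,T3,T4}
Step 12: wait(T1) -> count=0 queue=[] holders={T1,T2,T3,T4}
Step 13: wait(T5) -> count=0 queue=[T5] holders={T1,T2,T3,T4}
Step 14: signal(T2) -> count=0 queue=[] holders={T1,T3,T4,T5}
Step 15: wait(T2) -> count=0 queue=[T2] holders={T1,T3,T4,T5}
Step 16: signal(T1) -> count=0 queue=[] holders={T2,T3,T4,T5}
Step 17: wait(T1) -> count=0 queue=[T1] holders={T2,T3,T4,T5}
Step 18: signal(T4) -> count=0 queue=[] holders={T1,T2,T3,T5}
Final holders: {T1,T2,T3,T5} -> T2 in holders

Answer: yes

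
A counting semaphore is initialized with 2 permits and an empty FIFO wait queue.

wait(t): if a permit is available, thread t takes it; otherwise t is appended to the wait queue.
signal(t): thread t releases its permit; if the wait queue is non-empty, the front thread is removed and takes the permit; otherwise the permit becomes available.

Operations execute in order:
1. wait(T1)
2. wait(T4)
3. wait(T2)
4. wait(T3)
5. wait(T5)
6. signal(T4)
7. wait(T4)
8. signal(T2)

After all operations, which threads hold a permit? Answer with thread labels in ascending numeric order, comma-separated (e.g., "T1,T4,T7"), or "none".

Step 1: wait(T1) -> count=1 queue=[] holders={T1}
Step 2: wait(T4) -> count=0 queue=[] holders={T1,T4}
Step 3: wait(T2) -> count=0 queue=[T2] holders={T1,T4}
Step 4: wait(T3) -> count=0 queue=[T2,T3] holders={T1,T4}
Step 5: wait(T5) -> count=0 queue=[T2,T3,T5] holders={T1,T4}
Step 6: signal(T4) -> count=0 queue=[T3,T5] holders={T1,T2}
Step 7: wait(T4) -> count=0 queue=[T3,T5,T4] holders={T1,T2}
Step 8: signal(T2) -> count=0 queue=[T5,T4] holders={T1,T3}
Final holders: T1,T3

Answer: T1,T3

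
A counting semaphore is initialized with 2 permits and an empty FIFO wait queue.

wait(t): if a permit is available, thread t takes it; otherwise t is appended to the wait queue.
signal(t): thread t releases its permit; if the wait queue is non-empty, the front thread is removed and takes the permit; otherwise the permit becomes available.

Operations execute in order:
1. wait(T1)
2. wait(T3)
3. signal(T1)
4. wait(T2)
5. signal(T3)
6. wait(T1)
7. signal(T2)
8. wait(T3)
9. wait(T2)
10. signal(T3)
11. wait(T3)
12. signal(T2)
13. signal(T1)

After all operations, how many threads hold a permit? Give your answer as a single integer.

Step 1: wait(T1) -> count=1 queue=[] holders={T1}
Step 2: wait(T3) -> count=0 queue=[] holders={T1,T3}
Step 3: signal(T1) -> count=1 queue=[] holders={T3}
Step 4: wait(T2) -> count=0 queue=[] holders={T2,T3}
Step 5: signal(T3) -> count=1 queue=[] holders={T2}
Step 6: wait(T1) -> count=0 queue=[] holders={T1,T2}
Step 7: signal(T2) -> count=1 queue=[] holders={T1}
Step 8: wait(T3) -> count=0 queue=[] holders={T1,T3}
Step 9: wait(T2) -> count=0 queue=[T2] holders={T1,T3}
Step 10: signal(T3) -> count=0 queue=[] holders={T1,T2}
Step 11: wait(T3) -> count=0 queue=[T3] holders={T1,T2}
Step 12: signal(T2) -> count=0 queue=[] holders={T1,T3}
Step 13: signal(T1) -> count=1 queue=[] holders={T3}
Final holders: {T3} -> 1 thread(s)

Answer: 1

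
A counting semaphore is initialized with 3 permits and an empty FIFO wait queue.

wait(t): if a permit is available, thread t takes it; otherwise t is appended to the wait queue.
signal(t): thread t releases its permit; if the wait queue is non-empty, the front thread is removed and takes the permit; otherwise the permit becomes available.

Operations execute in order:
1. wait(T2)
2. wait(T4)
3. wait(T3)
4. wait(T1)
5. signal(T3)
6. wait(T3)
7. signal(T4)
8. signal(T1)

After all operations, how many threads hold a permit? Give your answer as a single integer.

Answer: 2

Derivation:
Step 1: wait(T2) -> count=2 queue=[] holders={T2}
Step 2: wait(T4) -> count=1 queue=[] holders={T2,T4}
Step 3: wait(T3) -> count=0 queue=[] holders={T2,T3,T4}
Step 4: wait(T1) -> count=0 queue=[T1] holders={T2,T3,T4}
Step 5: signal(T3) -> count=0 queue=[] holders={T1,T2,T4}
Step 6: wait(T3) -> count=0 queue=[T3] holders={T1,T2,T4}
Step 7: signal(T4) -> count=0 queue=[] holders={T1,T2,T3}
Step 8: signal(T1) -> count=1 queue=[] holders={T2,T3}
Final holders: {T2,T3} -> 2 thread(s)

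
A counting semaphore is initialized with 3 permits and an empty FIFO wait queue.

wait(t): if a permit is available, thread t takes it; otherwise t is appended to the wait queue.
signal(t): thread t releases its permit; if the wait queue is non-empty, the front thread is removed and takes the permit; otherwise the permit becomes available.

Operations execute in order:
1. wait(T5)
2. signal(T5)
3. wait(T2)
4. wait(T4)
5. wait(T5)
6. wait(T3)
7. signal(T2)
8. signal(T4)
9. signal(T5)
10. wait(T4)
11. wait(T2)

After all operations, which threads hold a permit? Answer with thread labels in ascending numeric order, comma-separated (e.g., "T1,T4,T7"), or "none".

Step 1: wait(T5) -> count=2 queue=[] holders={T5}
Step 2: signal(T5) -> count=3 queue=[] holders={none}
Step 3: wait(T2) -> count=2 queue=[] holders={T2}
Step 4: wait(T4) -> count=1 queue=[] holders={T2,T4}
Step 5: wait(T5) -> count=0 queue=[] holders={T2,T4,T5}
Step 6: wait(T3) -> count=0 queue=[T3] holders={T2,T4,T5}
Step 7: signal(T2) -> count=0 queue=[] holders={T3,T4,T5}
Step 8: signal(T4) -> count=1 queue=[] holders={T3,T5}
Step 9: signal(T5) -> count=2 queue=[] holders={T3}
Step 10: wait(T4) -> count=1 queue=[] holders={T3,T4}
Step 11: wait(T2) -> count=0 queue=[] holders={T2,T3,T4}
Final holders: T2,T3,T4

Answer: T2,T3,T4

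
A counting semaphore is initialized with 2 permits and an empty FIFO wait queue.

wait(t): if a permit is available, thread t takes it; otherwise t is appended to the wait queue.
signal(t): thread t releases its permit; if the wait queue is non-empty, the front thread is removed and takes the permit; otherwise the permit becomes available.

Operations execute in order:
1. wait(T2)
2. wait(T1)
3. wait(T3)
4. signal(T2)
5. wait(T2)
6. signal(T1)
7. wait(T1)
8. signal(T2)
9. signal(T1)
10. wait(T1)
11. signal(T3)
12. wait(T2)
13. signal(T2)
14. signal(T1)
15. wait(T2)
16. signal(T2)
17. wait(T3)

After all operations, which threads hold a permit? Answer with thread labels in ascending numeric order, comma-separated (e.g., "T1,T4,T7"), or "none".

Answer: T3

Derivation:
Step 1: wait(T2) -> count=1 queue=[] holders={T2}
Step 2: wait(T1) -> count=0 queue=[] holders={T1,T2}
Step 3: wait(T3) -> count=0 queue=[T3] holders={T1,T2}
Step 4: signal(T2) -> count=0 queue=[] holders={T1,T3}
Step 5: wait(T2) -> count=0 queue=[T2] holders={T1,T3}
Step 6: signal(T1) -> count=0 queue=[] holders={T2,T3}
Step 7: wait(T1) -> count=0 queue=[T1] holders={T2,T3}
Step 8: signal(T2) -> count=0 queue=[] holders={T1,T3}
Step 9: signal(T1) -> count=1 queue=[] holders={T3}
Step 10: wait(T1) -> count=0 queue=[] holders={T1,T3}
Step 11: signal(T3) -> count=1 queue=[] holders={T1}
Step 12: wait(T2) -> count=0 queue=[] holders={T1,T2}
Step 13: signal(T2) -> count=1 queue=[] holders={T1}
Step 14: signal(T1) -> count=2 queue=[] holders={none}
Step 15: wait(T2) -> count=1 queue=[] holders={T2}
Step 16: signal(T2) -> count=2 queue=[] holders={none}
Step 17: wait(T3) -> count=1 queue=[] holders={T3}
Final holders: T3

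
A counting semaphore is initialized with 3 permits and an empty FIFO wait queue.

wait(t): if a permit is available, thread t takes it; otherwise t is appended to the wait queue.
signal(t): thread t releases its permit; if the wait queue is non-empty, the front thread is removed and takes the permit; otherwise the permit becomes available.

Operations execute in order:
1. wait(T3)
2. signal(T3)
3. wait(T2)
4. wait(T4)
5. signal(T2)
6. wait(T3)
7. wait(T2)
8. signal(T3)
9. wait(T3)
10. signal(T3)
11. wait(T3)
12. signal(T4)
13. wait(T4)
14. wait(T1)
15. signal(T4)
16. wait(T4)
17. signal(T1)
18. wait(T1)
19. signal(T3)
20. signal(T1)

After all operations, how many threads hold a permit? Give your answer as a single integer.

Step 1: wait(T3) -> count=2 queue=[] holders={T3}
Step 2: signal(T3) -> count=3 queue=[] holders={none}
Step 3: wait(T2) -> count=2 queue=[] holders={T2}
Step 4: wait(T4) -> count=1 queue=[] holders={T2,T4}
Step 5: signal(T2) -> count=2 queue=[] holders={T4}
Step 6: wait(T3) -> count=1 queue=[] holders={T3,T4}
Step 7: wait(T2) -> count=0 queue=[] holders={T2,T3,T4}
Step 8: signal(T3) -> count=1 queue=[] holders={T2,T4}
Step 9: wait(T3) -> count=0 queue=[] holders={T2,T3,T4}
Step 10: signal(T3) -> count=1 queue=[] holders={T2,T4}
Step 11: wait(T3) -> count=0 queue=[] holders={T2,T3,T4}
Step 12: signal(T4) -> count=1 queue=[] holders={T2,T3}
Step 13: wait(T4) -> count=0 queue=[] holders={T2,T3,T4}
Step 14: wait(T1) -> count=0 queue=[T1] holders={T2,T3,T4}
Step 15: signal(T4) -> count=0 queue=[] holders={T1,T2,T3}
Step 16: wait(T4) -> count=0 queue=[T4] holders={T1,T2,T3}
Step 17: signal(T1) -> count=0 queue=[] holders={T2,T3,T4}
Step 18: wait(T1) -> count=0 queue=[T1] holders={T2,T3,T4}
Step 19: signal(T3) -> count=0 queue=[] holders={T1,T2,T4}
Step 20: signal(T1) -> count=1 queue=[] holders={T2,T4}
Final holders: {T2,T4} -> 2 thread(s)

Answer: 2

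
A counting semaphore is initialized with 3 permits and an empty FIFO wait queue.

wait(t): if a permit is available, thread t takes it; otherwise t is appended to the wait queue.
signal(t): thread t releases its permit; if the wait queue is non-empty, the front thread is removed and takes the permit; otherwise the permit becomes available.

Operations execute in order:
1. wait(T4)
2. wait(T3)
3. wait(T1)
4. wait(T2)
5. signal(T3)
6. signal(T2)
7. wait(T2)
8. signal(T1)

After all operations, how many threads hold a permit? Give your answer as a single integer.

Answer: 2

Derivation:
Step 1: wait(T4) -> count=2 queue=[] holders={T4}
Step 2: wait(T3) -> count=1 queue=[] holders={T3,T4}
Step 3: wait(T1) -> count=0 queue=[] holders={T1,T3,T4}
Step 4: wait(T2) -> count=0 queue=[T2] holders={T1,T3,T4}
Step 5: signal(T3) -> count=0 queue=[] holders={T1,T2,T4}
Step 6: signal(T2) -> count=1 queue=[] holders={T1,T4}
Step 7: wait(T2) -> count=0 queue=[] holders={T1,T2,T4}
Step 8: signal(T1) -> count=1 queue=[] holders={T2,T4}
Final holders: {T2,T4} -> 2 thread(s)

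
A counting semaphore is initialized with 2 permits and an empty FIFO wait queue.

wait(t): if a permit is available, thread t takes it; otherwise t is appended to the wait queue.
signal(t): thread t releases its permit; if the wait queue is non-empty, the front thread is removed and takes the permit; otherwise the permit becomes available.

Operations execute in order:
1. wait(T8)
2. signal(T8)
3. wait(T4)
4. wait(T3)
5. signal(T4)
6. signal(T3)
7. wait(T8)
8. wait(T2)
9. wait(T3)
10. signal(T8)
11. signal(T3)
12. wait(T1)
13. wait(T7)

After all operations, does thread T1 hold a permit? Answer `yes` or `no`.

Answer: yes

Derivation:
Step 1: wait(T8) -> count=1 queue=[] holders={T8}
Step 2: signal(T8) -> count=2 queue=[] holders={none}
Step 3: wait(T4) -> count=1 queue=[] holders={T4}
Step 4: wait(T3) -> count=0 queue=[] holders={T3,T4}
Step 5: signal(T4) -> count=1 queue=[] holders={T3}
Step 6: signal(T3) -> count=2 queue=[] holders={none}
Step 7: wait(T8) -> count=1 queue=[] holders={T8}
Step 8: wait(T2) -> count=0 queue=[] holders={T2,T8}
Step 9: wait(T3) -> count=0 queue=[T3] holders={T2,T8}
Step 10: signal(T8) -> count=0 queue=[] holders={T2,T3}
Step 11: signal(T3) -> count=1 queue=[] holders={T2}
Step 12: wait(T1) -> count=0 queue=[] holders={T1,T2}
Step 13: wait(T7) -> count=0 queue=[T7] holders={T1,T2}
Final holders: {T1,T2} -> T1 in holders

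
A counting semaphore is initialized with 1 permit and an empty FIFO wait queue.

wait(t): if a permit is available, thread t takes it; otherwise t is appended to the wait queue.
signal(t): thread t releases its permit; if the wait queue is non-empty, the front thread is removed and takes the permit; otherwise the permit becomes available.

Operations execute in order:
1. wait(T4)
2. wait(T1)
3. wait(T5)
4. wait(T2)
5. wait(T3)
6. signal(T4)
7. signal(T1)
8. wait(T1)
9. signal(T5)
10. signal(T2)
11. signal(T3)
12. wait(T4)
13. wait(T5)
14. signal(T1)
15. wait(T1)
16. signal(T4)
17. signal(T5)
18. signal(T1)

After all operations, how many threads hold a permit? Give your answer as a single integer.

Step 1: wait(T4) -> count=0 queue=[] holders={T4}
Step 2: wait(T1) -> count=0 queue=[T1] holders={T4}
Step 3: wait(T5) -> count=0 queue=[T1,T5] holders={T4}
Step 4: wait(T2) -> count=0 queue=[T1,T5,T2] holders={T4}
Step 5: wait(T3) -> count=0 queue=[T1,T5,T2,T3] holders={T4}
Step 6: signal(T4) -> count=0 queue=[T5,T2,T3] holders={T1}
Step 7: signal(T1) -> count=0 queue=[T2,T3] holders={T5}
Step 8: wait(T1) -> count=0 queue=[T2,T3,T1] holders={T5}
Step 9: signal(T5) -> count=0 queue=[T3,T1] holders={T2}
Step 10: signal(T2) -> count=0 queue=[T1] holders={T3}
Step 11: signal(T3) -> count=0 queue=[] holders={T1}
Step 12: wait(T4) -> count=0 queue=[T4] holders={T1}
Step 13: wait(T5) -> count=0 queue=[T4,T5] holders={T1}
Step 14: signal(T1) -> count=0 queue=[T5] holders={T4}
Step 15: wait(T1) -> count=0 queue=[T5,T1] holders={T4}
Step 16: signal(T4) -> count=0 queue=[T1] holders={T5}
Step 17: signal(T5) -> count=0 queue=[] holders={T1}
Step 18: signal(T1) -> count=1 queue=[] holders={none}
Final holders: {none} -> 0 thread(s)

Answer: 0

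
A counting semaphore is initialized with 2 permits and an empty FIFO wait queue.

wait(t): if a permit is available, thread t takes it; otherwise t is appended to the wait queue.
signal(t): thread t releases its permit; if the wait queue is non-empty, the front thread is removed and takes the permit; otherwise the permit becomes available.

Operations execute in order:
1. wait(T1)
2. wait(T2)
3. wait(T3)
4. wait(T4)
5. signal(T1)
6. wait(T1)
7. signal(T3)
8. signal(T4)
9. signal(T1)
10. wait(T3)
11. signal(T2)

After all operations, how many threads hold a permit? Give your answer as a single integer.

Step 1: wait(T1) -> count=1 queue=[] holders={T1}
Step 2: wait(T2) -> count=0 queue=[] holders={T1,T2}
Step 3: wait(T3) -> count=0 queue=[T3] holders={T1,T2}
Step 4: wait(T4) -> count=0 queue=[T3,T4] holders={T1,T2}
Step 5: signal(T1) -> count=0 queue=[T4] holders={T2,T3}
Step 6: wait(T1) -> count=0 queue=[T4,T1] holders={T2,T3}
Step 7: signal(T3) -> count=0 queue=[T1] holders={T2,T4}
Step 8: signal(T4) -> count=0 queue=[] holders={T1,T2}
Step 9: signal(T1) -> count=1 queue=[] holders={T2}
Step 10: wait(T3) -> count=0 queue=[] holders={T2,T3}
Step 11: signal(T2) -> count=1 queue=[] holders={T3}
Final holders: {T3} -> 1 thread(s)

Answer: 1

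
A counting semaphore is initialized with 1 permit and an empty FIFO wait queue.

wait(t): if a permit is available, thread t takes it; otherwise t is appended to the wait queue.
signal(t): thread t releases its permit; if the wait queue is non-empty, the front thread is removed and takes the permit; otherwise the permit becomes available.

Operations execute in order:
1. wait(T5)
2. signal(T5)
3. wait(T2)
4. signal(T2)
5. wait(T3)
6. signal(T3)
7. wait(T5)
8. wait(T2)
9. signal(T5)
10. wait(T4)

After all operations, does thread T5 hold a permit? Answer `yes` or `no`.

Step 1: wait(T5) -> count=0 queue=[] holders={T5}
Step 2: signal(T5) -> count=1 queue=[] holders={none}
Step 3: wait(T2) -> count=0 queue=[] holders={T2}
Step 4: signal(T2) -> count=1 queue=[] holders={none}
Step 5: wait(T3) -> count=0 queue=[] holders={T3}
Step 6: signal(T3) -> count=1 queue=[] holders={none}
Step 7: wait(T5) -> count=0 queue=[] holders={T5}
Step 8: wait(T2) -> count=0 queue=[T2] holders={T5}
Step 9: signal(T5) -> count=0 queue=[] holders={T2}
Step 10: wait(T4) -> count=0 queue=[T4] holders={T2}
Final holders: {T2} -> T5 not in holders

Answer: no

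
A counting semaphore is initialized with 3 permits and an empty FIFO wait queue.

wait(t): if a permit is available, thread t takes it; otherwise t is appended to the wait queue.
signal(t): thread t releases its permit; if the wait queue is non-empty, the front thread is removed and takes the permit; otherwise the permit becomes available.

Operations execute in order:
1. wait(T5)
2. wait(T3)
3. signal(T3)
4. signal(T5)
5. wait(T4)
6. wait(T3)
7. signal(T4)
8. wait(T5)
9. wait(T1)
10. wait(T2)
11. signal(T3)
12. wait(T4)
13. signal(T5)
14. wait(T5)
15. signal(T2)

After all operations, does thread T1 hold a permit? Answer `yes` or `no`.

Answer: yes

Derivation:
Step 1: wait(T5) -> count=2 queue=[] holders={T5}
Step 2: wait(T3) -> count=1 queue=[] holders={T3,T5}
Step 3: signal(T3) -> count=2 queue=[] holders={T5}
Step 4: signal(T5) -> count=3 queue=[] holders={none}
Step 5: wait(T4) -> count=2 queue=[] holders={T4}
Step 6: wait(T3) -> count=1 queue=[] holders={T3,T4}
Step 7: signal(T4) -> count=2 queue=[] holders={T3}
Step 8: wait(T5) -> count=1 queue=[] holders={T3,T5}
Step 9: wait(T1) -> count=0 queue=[] holders={T1,T3,T5}
Step 10: wait(T2) -> count=0 queue=[T2] holders={T1,T3,T5}
Step 11: signal(T3) -> count=0 queue=[] holders={T1,T2,T5}
Step 12: wait(T4) -> count=0 queue=[T4] holders={T1,T2,T5}
Step 13: signal(T5) -> count=0 queue=[] holders={T1,T2,T4}
Step 14: wait(T5) -> count=0 queue=[T5] holders={T1,T2,T4}
Step 15: signal(T2) -> count=0 queue=[] holders={T1,T4,T5}
Final holders: {T1,T4,T5} -> T1 in holders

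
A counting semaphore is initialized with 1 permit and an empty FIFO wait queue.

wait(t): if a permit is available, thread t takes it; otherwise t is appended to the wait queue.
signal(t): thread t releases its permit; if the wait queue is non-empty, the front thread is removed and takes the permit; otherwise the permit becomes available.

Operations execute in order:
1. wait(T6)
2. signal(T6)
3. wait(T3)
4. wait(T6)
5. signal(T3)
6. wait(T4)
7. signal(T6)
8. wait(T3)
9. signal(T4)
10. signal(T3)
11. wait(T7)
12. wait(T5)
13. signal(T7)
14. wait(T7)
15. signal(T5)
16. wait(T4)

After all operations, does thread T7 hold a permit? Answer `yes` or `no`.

Answer: yes

Derivation:
Step 1: wait(T6) -> count=0 queue=[] holders={T6}
Step 2: signal(T6) -> count=1 queue=[] holders={none}
Step 3: wait(T3) -> count=0 queue=[] holders={T3}
Step 4: wait(T6) -> count=0 queue=[T6] holders={T3}
Step 5: signal(T3) -> count=0 queue=[] holders={T6}
Step 6: wait(T4) -> count=0 queue=[T4] holders={T6}
Step 7: signal(T6) -> count=0 queue=[] holders={T4}
Step 8: wait(T3) -> count=0 queue=[T3] holders={T4}
Step 9: signal(T4) -> count=0 queue=[] holders={T3}
Step 10: signal(T3) -> count=1 queue=[] holders={none}
Step 11: wait(T7) -> count=0 queue=[] holders={T7}
Step 12: wait(T5) -> count=0 queue=[T5] holders={T7}
Step 13: signal(T7) -> count=0 queue=[] holders={T5}
Step 14: wait(T7) -> count=0 queue=[T7] holders={T5}
Step 15: signal(T5) -> count=0 queue=[] holders={T7}
Step 16: wait(T4) -> count=0 queue=[T4] holders={T7}
Final holders: {T7} -> T7 in holders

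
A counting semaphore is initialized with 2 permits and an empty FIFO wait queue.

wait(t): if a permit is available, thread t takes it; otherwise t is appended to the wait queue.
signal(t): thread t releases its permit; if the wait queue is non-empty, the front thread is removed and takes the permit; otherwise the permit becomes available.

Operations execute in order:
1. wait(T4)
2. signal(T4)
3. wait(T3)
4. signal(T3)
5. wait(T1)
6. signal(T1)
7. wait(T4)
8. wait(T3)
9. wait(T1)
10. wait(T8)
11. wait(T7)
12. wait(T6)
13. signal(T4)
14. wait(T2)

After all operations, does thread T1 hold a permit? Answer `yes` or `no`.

Answer: yes

Derivation:
Step 1: wait(T4) -> count=1 queue=[] holders={T4}
Step 2: signal(T4) -> count=2 queue=[] holders={none}
Step 3: wait(T3) -> count=1 queue=[] holders={T3}
Step 4: signal(T3) -> count=2 queue=[] holders={none}
Step 5: wait(T1) -> count=1 queue=[] holders={T1}
Step 6: signal(T1) -> count=2 queue=[] holders={none}
Step 7: wait(T4) -> count=1 queue=[] holders={T4}
Step 8: wait(T3) -> count=0 queue=[] holders={T3,T4}
Step 9: wait(T1) -> count=0 queue=[T1] holders={T3,T4}
Step 10: wait(T8) -> count=0 queue=[T1,T8] holders={T3,T4}
Step 11: wait(T7) -> count=0 queue=[T1,T8,T7] holders={T3,T4}
Step 12: wait(T6) -> count=0 queue=[T1,T8,T7,T6] holders={T3,T4}
Step 13: signal(T4) -> count=0 queue=[T8,T7,T6] holders={T1,T3}
Step 14: wait(T2) -> count=0 queue=[T8,T7,T6,T2] holders={T1,T3}
Final holders: {T1,T3} -> T1 in holders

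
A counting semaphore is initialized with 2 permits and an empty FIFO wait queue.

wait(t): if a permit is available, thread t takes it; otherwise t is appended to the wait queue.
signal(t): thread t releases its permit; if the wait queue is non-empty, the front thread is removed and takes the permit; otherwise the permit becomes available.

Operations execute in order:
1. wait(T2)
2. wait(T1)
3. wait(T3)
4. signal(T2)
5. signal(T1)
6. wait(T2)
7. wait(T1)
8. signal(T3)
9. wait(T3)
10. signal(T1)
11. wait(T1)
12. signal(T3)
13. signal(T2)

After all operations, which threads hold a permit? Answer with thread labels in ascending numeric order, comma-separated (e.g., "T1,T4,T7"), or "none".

Step 1: wait(T2) -> count=1 queue=[] holders={T2}
Step 2: wait(T1) -> count=0 queue=[] holders={T1,T2}
Step 3: wait(T3) -> count=0 queue=[T3] holders={T1,T2}
Step 4: signal(T2) -> count=0 queue=[] holders={T1,T3}
Step 5: signal(T1) -> count=1 queue=[] holders={T3}
Step 6: wait(T2) -> count=0 queue=[] holders={T2,T3}
Step 7: wait(T1) -> count=0 queue=[T1] holders={T2,T3}
Step 8: signal(T3) -> count=0 queue=[] holders={T1,T2}
Step 9: wait(T3) -> count=0 queue=[T3] holders={T1,T2}
Step 10: signal(T1) -> count=0 queue=[] holders={T2,T3}
Step 11: wait(T1) -> count=0 queue=[T1] holders={T2,T3}
Step 12: signal(T3) -> count=0 queue=[] holders={T1,T2}
Step 13: signal(T2) -> count=1 queue=[] holders={T1}
Final holders: T1

Answer: T1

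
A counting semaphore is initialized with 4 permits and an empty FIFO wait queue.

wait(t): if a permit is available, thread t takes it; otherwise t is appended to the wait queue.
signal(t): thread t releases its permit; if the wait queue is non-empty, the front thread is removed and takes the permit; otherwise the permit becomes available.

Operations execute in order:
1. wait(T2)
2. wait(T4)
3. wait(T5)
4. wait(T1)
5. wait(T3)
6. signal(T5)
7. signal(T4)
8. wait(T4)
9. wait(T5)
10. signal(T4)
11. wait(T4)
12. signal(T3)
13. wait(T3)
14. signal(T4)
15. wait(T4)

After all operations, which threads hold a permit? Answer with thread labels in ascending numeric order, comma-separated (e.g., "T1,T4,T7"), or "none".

Step 1: wait(T2) -> count=3 queue=[] holders={T2}
Step 2: wait(T4) -> count=2 queue=[] holders={T2,T4}
Step 3: wait(T5) -> count=1 queue=[] holders={T2,T4,T5}
Step 4: wait(T1) -> count=0 queue=[] holders={T1,T2,T4,T5}
Step 5: wait(T3) -> count=0 queue=[T3] holders={T1,T2,T4,T5}
Step 6: signal(T5) -> count=0 queue=[] holders={T1,T2,T3,T4}
Step 7: signal(T4) -> count=1 queue=[] holders={T1,T2,T3}
Step 8: wait(T4) -> count=0 queue=[] holders={T1,T2,T3,T4}
Step 9: wait(T5) -> count=0 queue=[T5] holders={T1,T2,T3,T4}
Step 10: signal(T4) -> count=0 queue=[] holders={T1,T2,T3,T5}
Step 11: wait(T4) -> count=0 queue=[T4] holders={T1,T2,T3,T5}
Step 12: signal(T3) -> count=0 queue=[] holders={T1,T2,T4,T5}
Step 13: wait(T3) -> count=0 queue=[T3] holders={T1,T2,T4,T5}
Step 14: signal(T4) -> count=0 queue=[] holders={T1,T2,T3,T5}
Step 15: wait(T4) -> count=0 queue=[T4] holders={T1,T2,T3,T5}
Final holders: T1,T2,T3,T5

Answer: T1,T2,T3,T5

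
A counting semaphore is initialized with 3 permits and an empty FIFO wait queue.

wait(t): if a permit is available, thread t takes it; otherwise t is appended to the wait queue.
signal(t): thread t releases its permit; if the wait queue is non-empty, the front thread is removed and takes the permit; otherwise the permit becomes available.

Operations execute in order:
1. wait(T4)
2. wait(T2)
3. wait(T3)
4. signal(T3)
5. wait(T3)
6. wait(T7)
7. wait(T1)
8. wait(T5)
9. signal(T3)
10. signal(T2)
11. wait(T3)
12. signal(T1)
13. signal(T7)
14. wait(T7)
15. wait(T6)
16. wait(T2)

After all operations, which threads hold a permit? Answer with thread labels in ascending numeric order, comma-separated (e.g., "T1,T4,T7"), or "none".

Answer: T3,T4,T5

Derivation:
Step 1: wait(T4) -> count=2 queue=[] holders={T4}
Step 2: wait(T2) -> count=1 queue=[] holders={T2,T4}
Step 3: wait(T3) -> count=0 queue=[] holders={T2,T3,T4}
Step 4: signal(T3) -> count=1 queue=[] holders={T2,T4}
Step 5: wait(T3) -> count=0 queue=[] holders={T2,T3,T4}
Step 6: wait(T7) -> count=0 queue=[T7] holders={T2,T3,T4}
Step 7: wait(T1) -> count=0 queue=[T7,T1] holders={T2,T3,T4}
Step 8: wait(T5) -> count=0 queue=[T7,T1,T5] holders={T2,T3,T4}
Step 9: signal(T3) -> count=0 queue=[T1,T5] holders={T2,T4,T7}
Step 10: signal(T2) -> count=0 queue=[T5] holders={T1,T4,T7}
Step 11: wait(T3) -> count=0 queue=[T5,T3] holders={T1,T4,T7}
Step 12: signal(T1) -> count=0 queue=[T3] holders={T4,T5,T7}
Step 13: signal(T7) -> count=0 queue=[] holders={T3,T4,T5}
Step 14: wait(T7) -> count=0 queue=[T7] holders={T3,T4,T5}
Step 15: wait(T6) -> count=0 queue=[T7,T6] holders={T3,T4,T5}
Step 16: wait(T2) -> count=0 queue=[T7,T6,T2] holders={T3,T4,T5}
Final holders: T3,T4,T5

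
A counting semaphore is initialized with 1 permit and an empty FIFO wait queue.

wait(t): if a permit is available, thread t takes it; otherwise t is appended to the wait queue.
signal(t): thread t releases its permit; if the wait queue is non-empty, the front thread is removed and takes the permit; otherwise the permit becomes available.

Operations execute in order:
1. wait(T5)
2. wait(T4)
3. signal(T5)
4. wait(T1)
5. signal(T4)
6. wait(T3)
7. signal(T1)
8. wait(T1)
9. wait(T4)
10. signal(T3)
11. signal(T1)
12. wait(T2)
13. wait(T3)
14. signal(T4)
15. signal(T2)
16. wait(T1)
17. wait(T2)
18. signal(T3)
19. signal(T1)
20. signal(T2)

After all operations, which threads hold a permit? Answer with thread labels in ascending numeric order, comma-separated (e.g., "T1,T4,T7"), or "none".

Answer: none

Derivation:
Step 1: wait(T5) -> count=0 queue=[] holders={T5}
Step 2: wait(T4) -> count=0 queue=[T4] holders={T5}
Step 3: signal(T5) -> count=0 queue=[] holders={T4}
Step 4: wait(T1) -> count=0 queue=[T1] holders={T4}
Step 5: signal(T4) -> count=0 queue=[] holders={T1}
Step 6: wait(T3) -> count=0 queue=[T3] holders={T1}
Step 7: signal(T1) -> count=0 queue=[] holders={T3}
Step 8: wait(T1) -> count=0 queue=[T1] holders={T3}
Step 9: wait(T4) -> count=0 queue=[T1,T4] holders={T3}
Step 10: signal(T3) -> count=0 queue=[T4] holders={T1}
Step 11: signal(T1) -> count=0 queue=[] holders={T4}
Step 12: wait(T2) -> count=0 queue=[T2] holders={T4}
Step 13: wait(T3) -> count=0 queue=[T2,T3] holders={T4}
Step 14: signal(T4) -> count=0 queue=[T3] holders={T2}
Step 15: signal(T2) -> count=0 queue=[] holders={T3}
Step 16: wait(T1) -> count=0 queue=[T1] holders={T3}
Step 17: wait(T2) -> count=0 queue=[T1,T2] holders={T3}
Step 18: signal(T3) -> count=0 queue=[T2] holders={T1}
Step 19: signal(T1) -> count=0 queue=[] holders={T2}
Step 20: signal(T2) -> count=1 queue=[] holders={none}
Final holders: none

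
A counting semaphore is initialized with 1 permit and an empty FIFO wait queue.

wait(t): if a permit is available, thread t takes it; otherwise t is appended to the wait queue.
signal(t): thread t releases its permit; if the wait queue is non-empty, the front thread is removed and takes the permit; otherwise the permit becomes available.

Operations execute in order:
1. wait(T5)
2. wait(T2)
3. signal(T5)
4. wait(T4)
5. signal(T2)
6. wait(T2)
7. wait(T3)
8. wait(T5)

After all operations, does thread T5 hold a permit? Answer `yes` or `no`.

Step 1: wait(T5) -> count=0 queue=[] holders={T5}
Step 2: wait(T2) -> count=0 queue=[T2] holders={T5}
Step 3: signal(T5) -> count=0 queue=[] holders={T2}
Step 4: wait(T4) -> count=0 queue=[T4] holders={T2}
Step 5: signal(T2) -> count=0 queue=[] holders={T4}
Step 6: wait(T2) -> count=0 queue=[T2] holders={T4}
Step 7: wait(T3) -> count=0 queue=[T2,T3] holders={T4}
Step 8: wait(T5) -> count=0 queue=[T2,T3,T5] holders={T4}
Final holders: {T4} -> T5 not in holders

Answer: no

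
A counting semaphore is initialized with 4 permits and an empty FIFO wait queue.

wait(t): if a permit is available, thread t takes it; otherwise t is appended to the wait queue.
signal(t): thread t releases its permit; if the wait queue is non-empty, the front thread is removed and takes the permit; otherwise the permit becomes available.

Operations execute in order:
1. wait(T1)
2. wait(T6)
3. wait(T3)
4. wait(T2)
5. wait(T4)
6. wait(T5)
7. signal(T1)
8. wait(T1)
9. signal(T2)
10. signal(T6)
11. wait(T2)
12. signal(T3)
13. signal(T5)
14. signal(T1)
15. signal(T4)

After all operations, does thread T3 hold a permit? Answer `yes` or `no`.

Answer: no

Derivation:
Step 1: wait(T1) -> count=3 queue=[] holders={T1}
Step 2: wait(T6) -> count=2 queue=[] holders={T1,T6}
Step 3: wait(T3) -> count=1 queue=[] holders={T1,T3,T6}
Step 4: wait(T2) -> count=0 queue=[] holders={T1,T2,T3,T6}
Step 5: wait(T4) -> count=0 queue=[T4] holders={T1,T2,T3,T6}
Step 6: wait(T5) -> count=0 queue=[T4,T5] holders={T1,T2,T3,T6}
Step 7: signal(T1) -> count=0 queue=[T5] holders={T2,T3,T4,T6}
Step 8: wait(T1) -> count=0 queue=[T5,T1] holders={T2,T3,T4,T6}
Step 9: signal(T2) -> count=0 queue=[T1] holders={T3,T4,T5,T6}
Step 10: signal(T6) -> count=0 queue=[] holders={T1,T3,T4,T5}
Step 11: wait(T2) -> count=0 queue=[T2] holders={T1,T3,T4,T5}
Step 12: signal(T3) -> count=0 queue=[] holders={T1,T2,T4,T5}
Step 13: signal(T5) -> count=1 queue=[] holders={T1,T2,T4}
Step 14: signal(T1) -> count=2 queue=[] holders={T2,T4}
Step 15: signal(T4) -> count=3 queue=[] holders={T2}
Final holders: {T2} -> T3 not in holders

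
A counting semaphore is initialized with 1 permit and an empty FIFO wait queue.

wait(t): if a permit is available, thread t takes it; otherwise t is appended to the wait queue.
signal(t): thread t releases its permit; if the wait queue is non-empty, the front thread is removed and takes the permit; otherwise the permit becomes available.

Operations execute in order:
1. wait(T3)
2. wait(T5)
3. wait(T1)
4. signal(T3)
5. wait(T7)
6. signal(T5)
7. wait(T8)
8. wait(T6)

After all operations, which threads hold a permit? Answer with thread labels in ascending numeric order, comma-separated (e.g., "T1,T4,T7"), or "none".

Step 1: wait(T3) -> count=0 queue=[] holders={T3}
Step 2: wait(T5) -> count=0 queue=[T5] holders={T3}
Step 3: wait(T1) -> count=0 queue=[T5,T1] holders={T3}
Step 4: signal(T3) -> count=0 queue=[T1] holders={T5}
Step 5: wait(T7) -> count=0 queue=[T1,T7] holders={T5}
Step 6: signal(T5) -> count=0 queue=[T7] holders={T1}
Step 7: wait(T8) -> count=0 queue=[T7,T8] holders={T1}
Step 8: wait(T6) -> count=0 queue=[T7,T8,T6] holders={T1}
Final holders: T1

Answer: T1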